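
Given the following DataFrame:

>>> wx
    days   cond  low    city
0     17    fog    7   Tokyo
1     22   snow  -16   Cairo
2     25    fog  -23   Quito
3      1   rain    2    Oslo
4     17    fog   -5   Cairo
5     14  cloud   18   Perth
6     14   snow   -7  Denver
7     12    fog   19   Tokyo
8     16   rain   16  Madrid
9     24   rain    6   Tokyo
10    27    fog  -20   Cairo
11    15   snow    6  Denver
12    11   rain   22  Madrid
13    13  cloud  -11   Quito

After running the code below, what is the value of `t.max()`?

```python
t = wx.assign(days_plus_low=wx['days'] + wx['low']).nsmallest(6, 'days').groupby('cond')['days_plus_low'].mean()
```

31.0

add column days_plus_low = wx['days'] + wx['low']:
    days   cond  low    city  days_plus_low
0     17    fog    7   Tokyo             24
1     22   snow  -16   Cairo              6
2     25    fog  -23   Quito              2
3      1   rain    2    Oslo              3
4     17    fog   -5   Cairo             12
5     14  cloud   18   Perth             32
6     14   snow   -7  Denver              7
7     12    fog   19   Tokyo             31
8     16   rain   16  Madrid             32
9     24   rain    6   Tokyo             30
10    27    fog  -20   Cairo              7
11    15   snow    6  Denver             21
12    11   rain   22  Madrid             33
13    13  cloud  -11   Quito              2
take 6 rows with smallest days:
    days   cond  low    city  days_plus_low
3      1   rain    2    Oslo              3
12    11   rain   22  Madrid             33
7     12    fog   19   Tokyo             31
13    13  cloud  -11   Quito              2
5     14  cloud   18   Perth             32
6     14   snow   -7  Denver              7
group by cond, mean of days_plus_low:
cond
cloud    17.0
fog      31.0
rain     18.0
snow      7.0
Name: days_plus_low, dtype: float64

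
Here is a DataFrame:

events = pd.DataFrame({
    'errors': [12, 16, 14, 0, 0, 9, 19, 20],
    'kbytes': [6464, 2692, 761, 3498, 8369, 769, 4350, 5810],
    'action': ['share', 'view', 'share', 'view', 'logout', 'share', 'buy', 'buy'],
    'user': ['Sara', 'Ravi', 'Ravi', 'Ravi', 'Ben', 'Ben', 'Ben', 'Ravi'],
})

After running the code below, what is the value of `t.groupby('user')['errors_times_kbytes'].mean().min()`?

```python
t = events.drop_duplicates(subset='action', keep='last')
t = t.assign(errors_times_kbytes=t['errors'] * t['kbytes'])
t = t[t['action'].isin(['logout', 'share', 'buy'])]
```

3460.5

drop duplicate action (keep=last):
   errors  kbytes  action  user
3       0    3498    view  Ravi
4       0    8369  logout   Ben
5       9     769   share   Ben
7      20    5810     buy  Ravi
add column errors_times_kbytes = t['errors'] * t['kbytes']:
   errors  kbytes  action  user  errors_times_kbytes
3       0    3498    view  Ravi                    0
4       0    8369  logout   Ben                    0
5       9     769   share   Ben                 6921
7      20    5810     buy  Ravi               116200
filter rows where action in ['logout', 'share', 'buy']:
   errors  kbytes  action  user  errors_times_kbytes
4       0    8369  logout   Ben                    0
5       9     769   share   Ben                 6921
7      20    5810     buy  Ravi               116200
group by user, mean of errors_times_kbytes:
user
Ben       3460.5
Ravi    116200.0
Name: errors_times_kbytes, dtype: float64
Then the min of the resulting series: 3460.5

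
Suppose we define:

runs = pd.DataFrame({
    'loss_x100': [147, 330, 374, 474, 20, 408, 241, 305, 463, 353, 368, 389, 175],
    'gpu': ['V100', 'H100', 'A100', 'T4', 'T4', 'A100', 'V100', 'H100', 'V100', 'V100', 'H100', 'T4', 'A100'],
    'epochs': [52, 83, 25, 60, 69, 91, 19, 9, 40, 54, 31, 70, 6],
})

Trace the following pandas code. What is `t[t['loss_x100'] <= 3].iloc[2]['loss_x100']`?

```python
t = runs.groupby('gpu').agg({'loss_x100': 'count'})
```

3

group by gpu, count of loss_x100:
      loss_x100
gpu            
A100          3
H100          3
T4            3
V100          4
filter rows where loss_x100 <= 3:
      loss_x100
gpu            
A100          3
H100          3
T4            3
Taking the value at position 2, column 'loss_x100' gives 3.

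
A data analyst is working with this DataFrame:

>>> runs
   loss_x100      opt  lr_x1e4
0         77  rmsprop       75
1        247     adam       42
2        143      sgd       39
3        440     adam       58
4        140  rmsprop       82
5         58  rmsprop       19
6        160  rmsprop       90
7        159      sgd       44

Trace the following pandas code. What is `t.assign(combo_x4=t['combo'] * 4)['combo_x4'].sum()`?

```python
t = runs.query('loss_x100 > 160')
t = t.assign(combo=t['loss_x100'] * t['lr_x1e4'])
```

filter rows where loss_x100 > 160:
   loss_x100   opt  lr_x1e4
1        247  adam       42
3        440  adam       58
add column combo = t['loss_x100'] * t['lr_x1e4']:
   loss_x100   opt  lr_x1e4  combo
1        247  adam       42  10374
3        440  adam       58  25520
add column combo_x4 = t['combo'] * 4:
   loss_x100   opt  lr_x1e4  combo  combo_x4
1        247  adam       42  10374     41496
3        440  adam       58  25520    102080
Taking the sum of column 'combo_x4' gives 143576.

143576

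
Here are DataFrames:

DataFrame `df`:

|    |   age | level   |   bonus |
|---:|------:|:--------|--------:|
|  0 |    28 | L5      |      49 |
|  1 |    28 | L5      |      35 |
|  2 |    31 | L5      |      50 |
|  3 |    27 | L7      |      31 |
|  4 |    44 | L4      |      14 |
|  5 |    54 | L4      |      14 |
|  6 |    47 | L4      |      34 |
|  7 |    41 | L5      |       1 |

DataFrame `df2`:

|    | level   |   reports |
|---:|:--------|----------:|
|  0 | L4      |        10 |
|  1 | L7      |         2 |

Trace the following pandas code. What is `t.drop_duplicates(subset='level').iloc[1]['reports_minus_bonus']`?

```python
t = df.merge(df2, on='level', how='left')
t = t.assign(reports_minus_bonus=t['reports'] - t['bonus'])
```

-29.0

merge on 'level' (how='left') → 8 rows:
   age level  bonus  reports
0   28    L5     49      NaN
1   28    L5     35      NaN
2   31    L5     50      NaN
3   27    L7     31      2.0
4   44    L4     14     10.0
5   54    L4     14     10.0
6   47    L4     34     10.0
7   41    L5      1      NaN
add column reports_minus_bonus = t['reports'] - t['bonus']:
   age level  bonus  reports  reports_minus_bonus
0   28    L5     49      NaN                  NaN
1   28    L5     35      NaN                  NaN
2   31    L5     50      NaN                  NaN
3   27    L7     31      2.0                -29.0
4   44    L4     14     10.0                 -4.0
5   54    L4     14     10.0                 -4.0
6   47    L4     34     10.0                -24.0
7   41    L5      1      NaN                  NaN
drop duplicate level (keep=first):
   age level  bonus  reports  reports_minus_bonus
0   28    L5     49      NaN                  NaN
3   27    L7     31      2.0                -29.0
4   44    L4     14     10.0                 -4.0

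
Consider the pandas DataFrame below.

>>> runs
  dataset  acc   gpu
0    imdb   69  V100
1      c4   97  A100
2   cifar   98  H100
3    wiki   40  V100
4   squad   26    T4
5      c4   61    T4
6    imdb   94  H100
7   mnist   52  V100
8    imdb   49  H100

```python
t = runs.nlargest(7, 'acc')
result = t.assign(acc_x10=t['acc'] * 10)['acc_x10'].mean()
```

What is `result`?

take 7 rows with largest acc:
  dataset  acc   gpu
2   cifar   98  H100
1      c4   97  A100
6    imdb   94  H100
0    imdb   69  V100
5      c4   61    T4
7   mnist   52  V100
8    imdb   49  H100
add column acc_x10 = t['acc'] * 10:
  dataset  acc   gpu  acc_x10
2   cifar   98  H100      980
1      c4   97  A100      970
6    imdb   94  H100      940
0    imdb   69  V100      690
5      c4   61    T4      610
7   mnist   52  V100      520
8    imdb   49  H100      490
mean of column 'acc_x10' → 742.857142857

742.857142857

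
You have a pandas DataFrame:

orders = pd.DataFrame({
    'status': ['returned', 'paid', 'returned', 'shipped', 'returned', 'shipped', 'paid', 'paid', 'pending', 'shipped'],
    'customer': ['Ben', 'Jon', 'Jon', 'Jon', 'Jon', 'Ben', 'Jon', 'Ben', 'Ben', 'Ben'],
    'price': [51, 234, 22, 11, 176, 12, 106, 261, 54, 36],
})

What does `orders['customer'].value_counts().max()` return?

value_counts of customer:
customer
Ben    5
Jon    5
Name: count, dtype: int64
The max of the resulting series is 5.

5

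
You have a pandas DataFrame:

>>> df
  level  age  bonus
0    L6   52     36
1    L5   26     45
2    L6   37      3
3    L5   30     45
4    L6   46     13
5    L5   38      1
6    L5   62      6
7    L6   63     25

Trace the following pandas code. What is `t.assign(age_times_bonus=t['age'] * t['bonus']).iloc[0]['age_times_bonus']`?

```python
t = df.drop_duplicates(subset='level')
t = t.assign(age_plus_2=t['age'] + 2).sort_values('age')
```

1170

drop duplicate level (keep=first):
  level  age  bonus
0    L6   52     36
1    L5   26     45
add column age_plus_2 = t['age'] + 2:
  level  age  bonus  age_plus_2
0    L6   52     36          54
1    L5   26     45          28
sort by age:
  level  age  bonus  age_plus_2
1    L5   26     45          28
0    L6   52     36          54
add column age_times_bonus = t['age'] * t['bonus']:
  level  age  bonus  age_plus_2  age_times_bonus
1    L5   26     45          28             1170
0    L6   52     36          54             1872
So iloc[0]['age_times_bonus'] = 1170.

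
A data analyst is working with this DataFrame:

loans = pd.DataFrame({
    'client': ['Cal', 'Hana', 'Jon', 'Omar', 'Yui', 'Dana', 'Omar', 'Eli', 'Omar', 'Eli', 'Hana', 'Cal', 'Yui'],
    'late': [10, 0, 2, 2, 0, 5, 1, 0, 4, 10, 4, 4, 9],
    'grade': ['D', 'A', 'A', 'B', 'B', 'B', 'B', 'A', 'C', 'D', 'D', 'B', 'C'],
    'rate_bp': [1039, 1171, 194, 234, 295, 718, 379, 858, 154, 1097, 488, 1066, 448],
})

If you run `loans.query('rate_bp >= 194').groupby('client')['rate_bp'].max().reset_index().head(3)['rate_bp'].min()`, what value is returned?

filter rows where rate_bp >= 194:
   client  late grade  rate_bp
0     Cal    10     D     1039
1    Hana     0     A     1171
2     Jon     2     A      194
3    Omar     2     B      234
4     Yui     0     B      295
5    Dana     5     B      718
6    Omar     1     B      379
7     Eli     0     A      858
9     Eli    10     D     1097
10   Hana     4     D      488
11    Cal     4     B     1066
12    Yui     9     C      448
group by client, max of rate_bp:
client
Cal     1066
Dana     718
Eli     1097
Hana    1171
Jon      194
Omar     379
Yui      448
Name: rate_bp, dtype: int64
reset_index():
  client  rate_bp
0    Cal     1066
1   Dana      718
2    Eli     1097
3   Hana     1171
4    Jon      194
5   Omar      379
6    Yui      448
take first 3 rows:
  client  rate_bp
0    Cal     1066
1   Dana      718
2    Eli     1097

718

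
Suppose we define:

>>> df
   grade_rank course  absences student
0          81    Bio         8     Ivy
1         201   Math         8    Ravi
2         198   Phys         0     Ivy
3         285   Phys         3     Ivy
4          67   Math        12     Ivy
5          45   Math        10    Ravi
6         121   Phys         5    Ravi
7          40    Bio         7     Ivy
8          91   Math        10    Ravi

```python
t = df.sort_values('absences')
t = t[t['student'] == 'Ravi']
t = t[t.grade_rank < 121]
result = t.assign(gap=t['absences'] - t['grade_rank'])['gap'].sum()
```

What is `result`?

-116

sort by absences:
   grade_rank course  absences student
2         198   Phys         0     Ivy
3         285   Phys         3     Ivy
6         121   Phys         5    Ravi
7          40    Bio         7     Ivy
0          81    Bio         8     Ivy
1         201   Math         8    Ravi
5          45   Math        10    Ravi
8          91   Math        10    Ravi
4          67   Math        12     Ivy
filter rows where student == 'Ravi':
   grade_rank course  absences student
6         121   Phys         5    Ravi
1         201   Math         8    Ravi
5          45   Math        10    Ravi
8          91   Math        10    Ravi
filter rows where grade_rank < 121:
   grade_rank course  absences student
5          45   Math        10    Ravi
8          91   Math        10    Ravi
add column gap = t['absences'] - t['grade_rank']:
   grade_rank course  absences student  gap
5          45   Math        10    Ravi  -35
8          91   Math        10    Ravi  -81
Reading off the sum of column 'gap', we get -116.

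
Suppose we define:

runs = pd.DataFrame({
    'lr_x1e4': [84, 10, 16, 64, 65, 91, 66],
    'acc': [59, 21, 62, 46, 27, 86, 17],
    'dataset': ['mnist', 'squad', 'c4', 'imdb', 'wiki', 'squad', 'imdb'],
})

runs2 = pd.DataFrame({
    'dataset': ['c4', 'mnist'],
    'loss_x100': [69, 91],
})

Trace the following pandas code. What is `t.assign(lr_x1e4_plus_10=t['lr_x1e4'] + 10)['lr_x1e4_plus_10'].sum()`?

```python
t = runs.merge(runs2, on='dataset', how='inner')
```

merge on 'dataset' (how='inner') → 2 rows:
   lr_x1e4  acc dataset  loss_x100
0       84   59   mnist         91
1       16   62      c4         69
add column lr_x1e4_plus_10 = t['lr_x1e4'] + 10:
   lr_x1e4  acc dataset  loss_x100  lr_x1e4_plus_10
0       84   59   mnist         91               94
1       16   62      c4         69               26

120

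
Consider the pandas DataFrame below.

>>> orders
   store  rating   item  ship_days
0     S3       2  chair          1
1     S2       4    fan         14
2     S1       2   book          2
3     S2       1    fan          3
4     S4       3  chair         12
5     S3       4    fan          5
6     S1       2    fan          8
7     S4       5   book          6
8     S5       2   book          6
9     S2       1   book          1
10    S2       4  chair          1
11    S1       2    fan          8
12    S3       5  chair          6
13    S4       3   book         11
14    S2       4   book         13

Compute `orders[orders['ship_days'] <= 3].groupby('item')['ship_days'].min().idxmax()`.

fan

filter rows where ship_days <= 3:
   store  rating   item  ship_days
0     S3       2  chair          1
2     S1       2   book          2
3     S2       1    fan          3
9     S2       1   book          1
10    S2       4  chair          1
group by item, min of ship_days:
item
book     1
chair    1
fan      3
Name: ship_days, dtype: int64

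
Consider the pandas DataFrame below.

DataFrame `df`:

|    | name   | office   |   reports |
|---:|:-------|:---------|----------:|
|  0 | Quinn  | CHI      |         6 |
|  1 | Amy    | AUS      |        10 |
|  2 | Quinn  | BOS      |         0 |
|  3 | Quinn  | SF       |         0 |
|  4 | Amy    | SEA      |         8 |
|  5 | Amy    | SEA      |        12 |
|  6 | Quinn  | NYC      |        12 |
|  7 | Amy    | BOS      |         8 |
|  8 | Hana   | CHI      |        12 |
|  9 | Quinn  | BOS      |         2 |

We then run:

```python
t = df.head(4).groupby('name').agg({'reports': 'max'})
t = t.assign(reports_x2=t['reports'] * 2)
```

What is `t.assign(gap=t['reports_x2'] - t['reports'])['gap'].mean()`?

take first 4 rows:
    name office  reports
0  Quinn    CHI        6
1    Amy    AUS       10
2  Quinn    BOS        0
3  Quinn     SF        0
group by name, max of reports:
       reports
name          
Amy         10
Quinn        6
add column reports_x2 = t['reports'] * 2:
       reports  reports_x2
name                      
Amy         10          20
Quinn        6          12
add column gap = t['reports_x2'] - t['reports']:
       reports  reports_x2  gap
name                           
Amy         10          20   10
Quinn        6          12    6
mean of column 'gap' → 8.0

8.0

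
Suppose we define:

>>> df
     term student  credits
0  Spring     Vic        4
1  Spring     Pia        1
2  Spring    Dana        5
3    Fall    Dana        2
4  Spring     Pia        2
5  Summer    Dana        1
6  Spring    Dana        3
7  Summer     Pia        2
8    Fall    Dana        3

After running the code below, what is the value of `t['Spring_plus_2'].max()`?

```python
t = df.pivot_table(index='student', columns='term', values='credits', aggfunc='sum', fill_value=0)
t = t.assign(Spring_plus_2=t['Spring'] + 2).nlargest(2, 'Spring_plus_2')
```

pivot: rows=student, cols=term, sum(credits):
term     Fall  Spring  Summer
student                      
Dana        5       8       1
Pia         0       3       2
Vic         0       4       0
add column Spring_plus_2 = t['Spring'] + 2:
term     Fall  Spring  Summer  Spring_plus_2
student                                     
Dana        5       8       1             10
Pia         0       3       2              5
Vic         0       4       0              6
take 2 rows with largest Spring_plus_2:
term     Fall  Spring  Summer  Spring_plus_2
student                                     
Dana        5       8       1             10
Vic         0       4       0              6
Then the max of column 'Spring_plus_2': 10

10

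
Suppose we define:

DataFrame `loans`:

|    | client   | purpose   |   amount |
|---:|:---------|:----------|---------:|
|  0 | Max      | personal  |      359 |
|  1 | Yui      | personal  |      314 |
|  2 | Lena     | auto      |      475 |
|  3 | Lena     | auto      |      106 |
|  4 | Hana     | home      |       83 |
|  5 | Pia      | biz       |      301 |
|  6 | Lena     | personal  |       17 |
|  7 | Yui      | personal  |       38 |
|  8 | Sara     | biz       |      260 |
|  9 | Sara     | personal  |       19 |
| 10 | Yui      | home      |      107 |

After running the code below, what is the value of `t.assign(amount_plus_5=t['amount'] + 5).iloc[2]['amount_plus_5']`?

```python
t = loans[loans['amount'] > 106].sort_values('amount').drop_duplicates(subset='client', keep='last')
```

filter rows where amount > 106:
   client   purpose  amount
0     Max  personal     359
1     Yui  personal     314
2    Lena      auto     475
5     Pia       biz     301
8    Sara       biz     260
10    Yui      home     107
sort by amount:
   client   purpose  amount
10    Yui      home     107
8    Sara       biz     260
5     Pia       biz     301
1     Yui  personal     314
0     Max  personal     359
2    Lena      auto     475
drop duplicate client (keep=last):
  client   purpose  amount
8   Sara       biz     260
5    Pia       biz     301
1    Yui  personal     314
0    Max  personal     359
2   Lena      auto     475
add column amount_plus_5 = t['amount'] + 5:
  client   purpose  amount  amount_plus_5
8   Sara       biz     260            265
5    Pia       biz     301            306
1    Yui  personal     314            319
0    Max  personal     359            364
2   Lena      auto     475            480
Taking the value at position 2, column 'amount_plus_5' gives 319.

319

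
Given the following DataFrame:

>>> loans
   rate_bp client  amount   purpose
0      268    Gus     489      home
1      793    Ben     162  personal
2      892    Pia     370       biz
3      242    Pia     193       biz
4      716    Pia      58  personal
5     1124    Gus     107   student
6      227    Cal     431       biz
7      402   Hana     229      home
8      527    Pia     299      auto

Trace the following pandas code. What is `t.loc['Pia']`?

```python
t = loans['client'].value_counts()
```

value_counts of client:
client
Pia     4
Gus     2
Ben     1
Cal     1
Hana    1
Name: count, dtype: int64
The value at index 'Pia' is 4.

4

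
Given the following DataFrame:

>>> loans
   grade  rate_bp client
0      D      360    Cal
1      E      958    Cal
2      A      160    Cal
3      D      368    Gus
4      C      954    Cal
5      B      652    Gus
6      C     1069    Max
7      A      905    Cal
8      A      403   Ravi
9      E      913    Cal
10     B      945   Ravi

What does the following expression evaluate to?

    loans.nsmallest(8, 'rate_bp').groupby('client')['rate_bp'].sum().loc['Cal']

take 8 rows with smallest rate_bp:
   grade  rate_bp client
2      A      160    Cal
0      D      360    Cal
3      D      368    Gus
8      A      403   Ravi
5      B      652    Gus
7      A      905    Cal
9      E      913    Cal
10     B      945   Ravi
group by client, sum of rate_bp:
client
Cal     2338
Gus     1020
Ravi    1348
Name: rate_bp, dtype: int64
Finally, value at index 'Cal' = 2338.

2338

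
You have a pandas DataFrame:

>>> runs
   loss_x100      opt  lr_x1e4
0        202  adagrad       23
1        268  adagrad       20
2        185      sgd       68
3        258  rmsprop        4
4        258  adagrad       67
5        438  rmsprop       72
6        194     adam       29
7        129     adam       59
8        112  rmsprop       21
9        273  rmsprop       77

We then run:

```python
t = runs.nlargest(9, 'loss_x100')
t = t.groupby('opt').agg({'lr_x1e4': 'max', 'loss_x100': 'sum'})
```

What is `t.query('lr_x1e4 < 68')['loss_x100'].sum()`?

take 9 rows with largest loss_x100:
   loss_x100      opt  lr_x1e4
5        438  rmsprop       72
9        273  rmsprop       77
1        268  adagrad       20
3        258  rmsprop        4
4        258  adagrad       67
0        202  adagrad       23
6        194     adam       29
2        185      sgd       68
7        129     adam       59
group by opt: max(lr_x1e4), sum(loss_x100):
         lr_x1e4  loss_x100
opt                        
adagrad       67        728
adam          59        323
rmsprop       77        969
sgd           68        185
filter rows where lr_x1e4 < 68:
         lr_x1e4  loss_x100
opt                        
adagrad       67        728
adam          59        323
Then the sum of column 'loss_x100': 1051

1051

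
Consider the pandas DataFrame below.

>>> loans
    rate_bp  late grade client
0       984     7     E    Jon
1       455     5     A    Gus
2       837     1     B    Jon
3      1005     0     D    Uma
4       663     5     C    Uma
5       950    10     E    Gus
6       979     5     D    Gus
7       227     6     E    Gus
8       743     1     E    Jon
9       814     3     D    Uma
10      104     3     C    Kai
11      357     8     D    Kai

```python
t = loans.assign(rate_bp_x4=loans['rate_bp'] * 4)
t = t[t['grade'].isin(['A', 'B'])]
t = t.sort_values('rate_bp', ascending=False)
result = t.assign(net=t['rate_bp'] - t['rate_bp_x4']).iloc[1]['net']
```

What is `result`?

-1365

add column rate_bp_x4 = loans['rate_bp'] * 4:
    rate_bp  late grade client  rate_bp_x4
0       984     7     E    Jon        3936
1       455     5     A    Gus        1820
2       837     1     B    Jon        3348
3      1005     0     D    Uma        4020
4       663     5     C    Uma        2652
5       950    10     E    Gus        3800
6       979     5     D    Gus        3916
7       227     6     E    Gus         908
8       743     1     E    Jon        2972
9       814     3     D    Uma        3256
10      104     3     C    Kai         416
11      357     8     D    Kai        1428
filter rows where grade in ['A', 'B']:
   rate_bp  late grade client  rate_bp_x4
1      455     5     A    Gus        1820
2      837     1     B    Jon        3348
sort by rate_bp descending:
   rate_bp  late grade client  rate_bp_x4
2      837     1     B    Jon        3348
1      455     5     A    Gus        1820
add column net = t['rate_bp'] - t['rate_bp_x4']:
   rate_bp  late grade client  rate_bp_x4   net
2      837     1     B    Jon        3348 -2511
1      455     5     A    Gus        1820 -1365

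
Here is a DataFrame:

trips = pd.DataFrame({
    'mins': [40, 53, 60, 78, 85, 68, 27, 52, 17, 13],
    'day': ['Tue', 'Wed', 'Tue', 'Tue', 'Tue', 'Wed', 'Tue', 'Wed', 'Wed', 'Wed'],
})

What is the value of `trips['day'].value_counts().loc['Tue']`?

5

value_counts of day:
day
Tue    5
Wed    5
Name: count, dtype: int64
Reading off the value at index 'Tue', we get 5.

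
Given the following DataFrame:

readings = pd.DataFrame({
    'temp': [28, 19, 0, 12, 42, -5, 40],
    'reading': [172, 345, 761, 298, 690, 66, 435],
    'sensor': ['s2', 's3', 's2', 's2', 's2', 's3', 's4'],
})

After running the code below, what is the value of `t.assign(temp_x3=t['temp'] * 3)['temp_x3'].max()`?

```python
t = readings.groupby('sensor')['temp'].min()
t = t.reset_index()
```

120

group by sensor, min of temp:
sensor
s2     0
s3    -5
s4    40
Name: temp, dtype: int64
reset_index():
  sensor  temp
0     s2     0
1     s3    -5
2     s4    40
add column temp_x3 = t['temp'] * 3:
  sensor  temp  temp_x3
0     s2     0        0
1     s3    -5      -15
2     s4    40      120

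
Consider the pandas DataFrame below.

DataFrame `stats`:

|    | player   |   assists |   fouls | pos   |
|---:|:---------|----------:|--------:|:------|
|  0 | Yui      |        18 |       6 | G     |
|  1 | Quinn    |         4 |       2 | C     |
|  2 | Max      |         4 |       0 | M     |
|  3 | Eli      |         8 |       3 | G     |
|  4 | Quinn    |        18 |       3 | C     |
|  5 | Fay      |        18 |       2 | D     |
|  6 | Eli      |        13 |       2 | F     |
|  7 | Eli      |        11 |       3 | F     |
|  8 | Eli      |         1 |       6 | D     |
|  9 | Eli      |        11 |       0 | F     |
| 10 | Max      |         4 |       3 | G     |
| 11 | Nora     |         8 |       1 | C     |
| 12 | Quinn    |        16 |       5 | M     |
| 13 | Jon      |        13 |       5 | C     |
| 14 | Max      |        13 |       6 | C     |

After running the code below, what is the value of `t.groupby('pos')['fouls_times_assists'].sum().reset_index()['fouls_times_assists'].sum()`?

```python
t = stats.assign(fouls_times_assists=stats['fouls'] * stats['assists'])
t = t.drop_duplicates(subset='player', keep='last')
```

375

add column fouls_times_assists = stats['fouls'] * stats['assists']:
   player  assists  fouls pos  fouls_times_assists
0     Yui       18      6   G                  108
1   Quinn        4      2   C                    8
2     Max        4      0   M                    0
3     Eli        8      3   G                   24
4   Quinn       18      3   C                   54
5     Fay       18      2   D                   36
6     Eli       13      2   F                   26
7     Eli       11      3   F                   33
8     Eli        1      6   D                    6
9     Eli       11      0   F                    0
10    Max        4      3   G                   12
11   Nora        8      1   C                    8
12  Quinn       16      5   M                   80
13    Jon       13      5   C                   65
14    Max       13      6   C                   78
drop duplicate player (keep=last):
   player  assists  fouls pos  fouls_times_assists
0     Yui       18      6   G                  108
5     Fay       18      2   D                   36
9     Eli       11      0   F                    0
11   Nora        8      1   C                    8
12  Quinn       16      5   M                   80
13    Jon       13      5   C                   65
14    Max       13      6   C                   78
group by pos, sum of fouls_times_assists:
pos
C    151
D     36
F      0
G    108
M     80
Name: fouls_times_assists, dtype: int64
reset_index():
  pos  fouls_times_assists
0   C                  151
1   D                   36
2   F                    0
3   G                  108
4   M                   80
Then the sum of column 'fouls_times_assists': 375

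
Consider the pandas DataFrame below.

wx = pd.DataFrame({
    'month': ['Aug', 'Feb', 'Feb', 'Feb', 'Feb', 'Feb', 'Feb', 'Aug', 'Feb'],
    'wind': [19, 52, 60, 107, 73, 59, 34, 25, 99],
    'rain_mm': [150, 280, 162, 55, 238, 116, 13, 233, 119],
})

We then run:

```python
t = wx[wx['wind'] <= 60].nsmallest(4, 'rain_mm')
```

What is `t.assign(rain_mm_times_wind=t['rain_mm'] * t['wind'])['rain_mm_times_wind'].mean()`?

filter rows where wind <= 60:
  month  wind  rain_mm
0   Aug    19      150
1   Feb    52      280
2   Feb    60      162
5   Feb    59      116
6   Feb    34       13
7   Aug    25      233
take 4 rows with smallest rain_mm:
  month  wind  rain_mm
6   Feb    34       13
5   Feb    59      116
0   Aug    19      150
2   Feb    60      162
add column rain_mm_times_wind = t['rain_mm'] * t['wind']:
  month  wind  rain_mm  rain_mm_times_wind
6   Feb    34       13                 442
5   Feb    59      116                6844
0   Aug    19      150                2850
2   Feb    60      162                9720
Finally, mean of column 'rain_mm_times_wind' = 4964.0.

4964.0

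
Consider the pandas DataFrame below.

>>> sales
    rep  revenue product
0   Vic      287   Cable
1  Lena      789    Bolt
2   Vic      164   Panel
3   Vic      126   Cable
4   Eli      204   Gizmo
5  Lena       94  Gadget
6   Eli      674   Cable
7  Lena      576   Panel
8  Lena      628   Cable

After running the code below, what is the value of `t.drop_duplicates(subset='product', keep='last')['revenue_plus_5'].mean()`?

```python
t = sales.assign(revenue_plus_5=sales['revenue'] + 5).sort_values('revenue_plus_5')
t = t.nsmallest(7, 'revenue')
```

380.5

add column revenue_plus_5 = sales['revenue'] + 5:
    rep  revenue product  revenue_plus_5
0   Vic      287   Cable             292
1  Lena      789    Bolt             794
2   Vic      164   Panel             169
3   Vic      126   Cable             131
4   Eli      204   Gizmo             209
5  Lena       94  Gadget              99
6   Eli      674   Cable             679
7  Lena      576   Panel             581
8  Lena      628   Cable             633
sort by revenue_plus_5:
    rep  revenue product  revenue_plus_5
5  Lena       94  Gadget              99
3   Vic      126   Cable             131
2   Vic      164   Panel             169
4   Eli      204   Gizmo             209
0   Vic      287   Cable             292
7  Lena      576   Panel             581
8  Lena      628   Cable             633
6   Eli      674   Cable             679
1  Lena      789    Bolt             794
take 7 rows with smallest revenue:
    rep  revenue product  revenue_plus_5
5  Lena       94  Gadget              99
3   Vic      126   Cable             131
2   Vic      164   Panel             169
4   Eli      204   Gizmo             209
0   Vic      287   Cable             292
7  Lena      576   Panel             581
8  Lena      628   Cable             633
drop duplicate product (keep=last):
    rep  revenue product  revenue_plus_5
5  Lena       94  Gadget              99
4   Eli      204   Gizmo             209
7  Lena      576   Panel             581
8  Lena      628   Cable             633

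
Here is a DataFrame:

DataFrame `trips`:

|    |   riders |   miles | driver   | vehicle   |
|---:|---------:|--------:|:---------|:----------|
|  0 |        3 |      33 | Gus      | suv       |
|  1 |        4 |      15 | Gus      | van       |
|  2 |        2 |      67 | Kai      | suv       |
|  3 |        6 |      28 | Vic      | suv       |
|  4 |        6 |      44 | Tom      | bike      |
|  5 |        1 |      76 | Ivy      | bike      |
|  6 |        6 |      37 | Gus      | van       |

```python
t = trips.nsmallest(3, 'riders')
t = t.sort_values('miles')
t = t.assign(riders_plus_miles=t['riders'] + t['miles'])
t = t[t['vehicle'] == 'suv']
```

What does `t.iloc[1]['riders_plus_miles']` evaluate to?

take 3 rows with smallest riders:
   riders  miles driver vehicle
5       1     76    Ivy    bike
2       2     67    Kai     suv
0       3     33    Gus     suv
sort by miles:
   riders  miles driver vehicle
0       3     33    Gus     suv
2       2     67    Kai     suv
5       1     76    Ivy    bike
add column riders_plus_miles = t['riders'] + t['miles']:
   riders  miles driver vehicle  riders_plus_miles
0       3     33    Gus     suv                 36
2       2     67    Kai     suv                 69
5       1     76    Ivy    bike                 77
filter rows where vehicle == 'suv':
   riders  miles driver vehicle  riders_plus_miles
0       3     33    Gus     suv                 36
2       2     67    Kai     suv                 69
Then the value at position 1, column 'riders_plus_miles': 69

69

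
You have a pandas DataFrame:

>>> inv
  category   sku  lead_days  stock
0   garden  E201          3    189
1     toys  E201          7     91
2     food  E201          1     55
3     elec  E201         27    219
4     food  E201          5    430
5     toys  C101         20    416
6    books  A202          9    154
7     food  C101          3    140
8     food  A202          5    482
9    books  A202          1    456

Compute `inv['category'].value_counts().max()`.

4

value_counts of category:
category
food      4
toys      2
books     2
garden    1
elec      1
Name: count, dtype: int64
Reading off the max of the resulting series, we get 4.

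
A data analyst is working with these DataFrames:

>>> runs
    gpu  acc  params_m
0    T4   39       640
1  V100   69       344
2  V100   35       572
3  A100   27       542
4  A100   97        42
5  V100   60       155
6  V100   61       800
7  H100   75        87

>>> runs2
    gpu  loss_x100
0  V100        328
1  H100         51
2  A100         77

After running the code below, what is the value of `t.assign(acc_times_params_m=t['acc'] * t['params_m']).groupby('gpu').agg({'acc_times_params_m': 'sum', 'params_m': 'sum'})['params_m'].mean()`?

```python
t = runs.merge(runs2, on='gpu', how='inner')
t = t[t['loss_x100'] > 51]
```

1227.5

merge on 'gpu' (how='inner') → 7 rows:
    gpu  acc  params_m  loss_x100
0  V100   69       344        328
1  V100   35       572        328
2  A100   27       542         77
3  A100   97        42         77
4  V100   60       155        328
5  V100   61       800        328
6  H100   75        87         51
filter rows where loss_x100 > 51:
    gpu  acc  params_m  loss_x100
0  V100   69       344        328
1  V100   35       572        328
2  A100   27       542         77
3  A100   97        42         77
4  V100   60       155        328
5  V100   61       800        328
add column acc_times_params_m = t['acc'] * t['params_m']:
    gpu  acc  params_m  loss_x100  acc_times_params_m
0  V100   69       344        328               23736
1  V100   35       572        328               20020
2  A100   27       542         77               14634
3  A100   97        42         77                4074
4  V100   60       155        328                9300
5  V100   61       800        328               48800
group by gpu: sum(acc_times_params_m), sum(params_m):
      acc_times_params_m  params_m
gpu                               
A100               18708       584
V100              101856      1871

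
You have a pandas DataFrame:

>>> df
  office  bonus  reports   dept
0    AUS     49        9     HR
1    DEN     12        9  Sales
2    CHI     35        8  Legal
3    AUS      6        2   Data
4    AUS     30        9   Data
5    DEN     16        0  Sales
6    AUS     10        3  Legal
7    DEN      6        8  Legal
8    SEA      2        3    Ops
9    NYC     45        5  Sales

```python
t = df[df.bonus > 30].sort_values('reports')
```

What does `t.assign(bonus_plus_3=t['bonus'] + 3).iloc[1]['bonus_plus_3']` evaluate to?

filter rows where bonus > 30:
  office  bonus  reports   dept
0    AUS     49        9     HR
2    CHI     35        8  Legal
9    NYC     45        5  Sales
sort by reports:
  office  bonus  reports   dept
9    NYC     45        5  Sales
2    CHI     35        8  Legal
0    AUS     49        9     HR
add column bonus_plus_3 = t['bonus'] + 3:
  office  bonus  reports   dept  bonus_plus_3
9    NYC     45        5  Sales            48
2    CHI     35        8  Legal            38
0    AUS     49        9     HR            52

38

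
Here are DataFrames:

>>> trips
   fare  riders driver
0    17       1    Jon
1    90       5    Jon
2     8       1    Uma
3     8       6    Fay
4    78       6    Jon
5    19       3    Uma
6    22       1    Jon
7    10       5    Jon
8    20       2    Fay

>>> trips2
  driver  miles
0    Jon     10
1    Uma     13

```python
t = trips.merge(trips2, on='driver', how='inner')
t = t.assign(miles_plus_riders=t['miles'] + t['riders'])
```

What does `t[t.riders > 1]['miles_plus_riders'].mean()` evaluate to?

15.5

merge on 'driver' (how='inner') → 7 rows:
   fare  riders driver  miles
0    17       1    Jon     10
1    90       5    Jon     10
2     8       1    Uma     13
3    78       6    Jon     10
4    19       3    Uma     13
5    22       1    Jon     10
6    10       5    Jon     10
add column miles_plus_riders = t['miles'] + t['riders']:
   fare  riders driver  miles  miles_plus_riders
0    17       1    Jon     10                 11
1    90       5    Jon     10                 15
2     8       1    Uma     13                 14
3    78       6    Jon     10                 16
4    19       3    Uma     13                 16
5    22       1    Jon     10                 11
6    10       5    Jon     10                 15
filter rows where riders > 1:
   fare  riders driver  miles  miles_plus_riders
1    90       5    Jon     10                 15
3    78       6    Jon     10                 16
4    19       3    Uma     13                 16
6    10       5    Jon     10                 15
Finally, mean of column 'miles_plus_riders' = 15.5.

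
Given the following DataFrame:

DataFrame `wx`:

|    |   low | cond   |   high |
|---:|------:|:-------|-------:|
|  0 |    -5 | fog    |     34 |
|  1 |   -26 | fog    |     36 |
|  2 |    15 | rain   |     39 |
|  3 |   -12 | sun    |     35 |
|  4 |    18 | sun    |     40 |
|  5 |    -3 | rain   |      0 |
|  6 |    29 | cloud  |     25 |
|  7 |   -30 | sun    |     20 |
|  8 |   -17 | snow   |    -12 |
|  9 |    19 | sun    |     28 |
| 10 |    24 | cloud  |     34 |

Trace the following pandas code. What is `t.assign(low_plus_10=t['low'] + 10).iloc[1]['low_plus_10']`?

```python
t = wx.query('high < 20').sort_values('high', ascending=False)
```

filter rows where high < 20:
   low  cond  high
5   -3  rain     0
8  -17  snow   -12
sort by high descending:
   low  cond  high
5   -3  rain     0
8  -17  snow   -12
add column low_plus_10 = t['low'] + 10:
   low  cond  high  low_plus_10
5   -3  rain     0            7
8  -17  snow   -12           -7
value at position 1, column 'low_plus_10' → -7

-7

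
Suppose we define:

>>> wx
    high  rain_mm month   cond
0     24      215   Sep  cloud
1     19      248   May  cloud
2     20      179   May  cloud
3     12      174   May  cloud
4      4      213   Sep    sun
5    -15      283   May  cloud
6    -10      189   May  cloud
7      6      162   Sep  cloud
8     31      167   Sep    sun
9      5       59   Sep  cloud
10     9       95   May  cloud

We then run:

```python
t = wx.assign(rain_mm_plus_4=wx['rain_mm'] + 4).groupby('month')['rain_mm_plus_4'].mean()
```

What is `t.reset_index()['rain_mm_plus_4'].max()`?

add column rain_mm_plus_4 = wx['rain_mm'] + 4:
    high  rain_mm month   cond  rain_mm_plus_4
0     24      215   Sep  cloud             219
1     19      248   May  cloud             252
2     20      179   May  cloud             183
3     12      174   May  cloud             178
4      4      213   Sep    sun             217
5    -15      283   May  cloud             287
6    -10      189   May  cloud             193
7      6      162   Sep  cloud             166
8     31      167   Sep    sun             171
9      5       59   Sep  cloud              63
10     9       95   May  cloud              99
group by month, mean of rain_mm_plus_4:
month
May    198.666667
Sep    167.200000
Name: rain_mm_plus_4, dtype: float64
reset_index():
  month  rain_mm_plus_4
0   May      198.666667
1   Sep      167.200000

198.666666667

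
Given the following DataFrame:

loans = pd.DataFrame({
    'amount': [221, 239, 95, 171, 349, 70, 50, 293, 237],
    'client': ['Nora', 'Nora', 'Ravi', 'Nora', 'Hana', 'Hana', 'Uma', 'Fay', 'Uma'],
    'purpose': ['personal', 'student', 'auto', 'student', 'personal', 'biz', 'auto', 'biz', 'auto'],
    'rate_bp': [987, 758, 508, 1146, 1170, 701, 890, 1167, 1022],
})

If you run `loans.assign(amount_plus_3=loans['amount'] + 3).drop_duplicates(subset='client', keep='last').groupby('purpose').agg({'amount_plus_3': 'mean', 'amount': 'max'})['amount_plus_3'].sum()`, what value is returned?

527.5

add column amount_plus_3 = loans['amount'] + 3:
   amount client   purpose  rate_bp  amount_plus_3
0     221   Nora  personal      987            224
1     239   Nora   student      758            242
2      95   Ravi      auto      508             98
3     171   Nora   student     1146            174
4     349   Hana  personal     1170            352
5      70   Hana       biz      701             73
6      50    Uma      auto      890             53
7     293    Fay       biz     1167            296
8     237    Uma      auto     1022            240
drop duplicate client (keep=last):
   amount client  purpose  rate_bp  amount_plus_3
2      95   Ravi     auto      508             98
3     171   Nora  student     1146            174
5      70   Hana      biz      701             73
7     293    Fay      biz     1167            296
8     237    Uma     auto     1022            240
group by purpose: mean(amount_plus_3), max(amount):
         amount_plus_3  amount
purpose                       
auto             169.0     237
biz              184.5     293
student          174.0     171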